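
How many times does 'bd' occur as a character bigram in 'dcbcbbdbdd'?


Scanning 'dcbcbbdbdd' for bigram 'bd':
  Position 0: 'dc' -> no
  Position 1: 'cb' -> no
  Position 2: 'bc' -> no
  Position 3: 'cb' -> no
  Position 4: 'bb' -> no
  Position 5: 'bd' -> MATCH
  Position 6: 'db' -> no
  Position 7: 'bd' -> MATCH
  Position 8: 'dd' -> no
Total matches: 2

2


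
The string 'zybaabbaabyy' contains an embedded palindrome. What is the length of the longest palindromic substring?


Scanning 'zybaabbaabyy' for palindromic substrings.
Substring at positions 1-10: 'ybaabbaaby'.
Check: reverse('ybaabbaaby') = 'ybaabbaaby' -> palindrome confirmed.
Neighbouring characters ('z' / 'y') break symmetry, so it cannot extend further.
No longer palindromic substring exists; longest length = 10

10


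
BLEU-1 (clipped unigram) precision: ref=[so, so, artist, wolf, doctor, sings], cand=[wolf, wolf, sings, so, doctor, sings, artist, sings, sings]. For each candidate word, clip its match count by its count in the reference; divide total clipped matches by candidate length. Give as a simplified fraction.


Reference word counts: {'artist': 1, 'doctor': 1, 'sings': 1, 'so': 2, 'wolf': 1}
Checking each candidate word (with clipping):
  'wolf' -> in reference (ref count 1, used 1/1) -> match (matches: 1)
  'wolf' -> ref count 1 already used up (1/1) -> clipped, no match (matches: 1)
  'sings' -> in reference (ref count 1, used 1/1) -> match (matches: 2)
  'so' -> in reference (ref count 2, used 1/2) -> match (matches: 3)
  'doctor' -> in reference (ref count 1, used 1/1) -> match (matches: 4)
  'sings' -> ref count 1 already used up (1/1) -> clipped, no match (matches: 4)
  'artist' -> in reference (ref count 1, used 1/1) -> match (matches: 5)
  'sings' -> ref count 1 already used up (1/1) -> clipped, no match (matches: 5)
  'sings' -> ref count 1 already used up (1/1) -> clipped, no match (matches: 5)
Clipped matches: 5, Candidate length: 9
Precision = 5/9

5/9


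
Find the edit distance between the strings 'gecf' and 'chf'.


Building DP table for s1='gecf' (len 4) and s2='chf' (len 3):
       c  h  f
    0  1  2  3
  g 1  1  2  3
  e 2  2  2  3
  c 3  2  3  3
  f 4  3  3  3
Edit distance = dp[4][3] = 3

3


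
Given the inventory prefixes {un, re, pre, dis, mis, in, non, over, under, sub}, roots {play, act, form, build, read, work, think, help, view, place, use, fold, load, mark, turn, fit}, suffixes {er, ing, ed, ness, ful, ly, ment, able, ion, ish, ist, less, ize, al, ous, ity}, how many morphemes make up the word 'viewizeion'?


Segmenting 'viewizeion' against the inventory:
  'view' -> root (morpheme 1)
  'ize' -> suffix (morpheme 2)
  'ion' -> suffix (morpheme 3)
Total morphemes: 3

3


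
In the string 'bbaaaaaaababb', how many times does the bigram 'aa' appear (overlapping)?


Scanning 'bbaaaaaaababb' for bigram 'aa':
  Position 0: 'bb' -> no
  Position 1: 'ba' -> no
  Position 2: 'aa' -> MATCH
  Position 3: 'aa' -> MATCH
  Position 4: 'aa' -> MATCH
  Position 5: 'aa' -> MATCH
  Position 6: 'aa' -> MATCH
  Position 7: 'aa' -> MATCH
  Position 8: 'ab' -> no
  Position 9: 'ba' -> no
  Position 10: 'ab' -> no
  Position 11: 'bb' -> no
Total matches: 6

6


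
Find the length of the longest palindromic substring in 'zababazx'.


Scanning 'zababazx' for palindromic substrings.
Substring at positions 0-6: 'zababaz'.
Check: reverse('zababaz') = 'zababaz' -> palindrome confirmed.
Neighbouring characters ('-' / 'x') break symmetry, so it cannot extend further.
No longer palindromic substring exists; longest length = 7

7


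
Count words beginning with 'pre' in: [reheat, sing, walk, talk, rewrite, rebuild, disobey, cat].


Checking each word for prefix 'pre':
  'reheat' -> no (count: 0)
  'sing' -> no (count: 0)
  'walk' -> no (count: 0)
  'talk' -> no (count: 0)
  'rewrite' -> no (count: 0)
  'rebuild' -> no (count: 0)
  'disobey' -> no (count: 0)
  'cat' -> no (count: 0)
Total with prefix 'pre': 0

0


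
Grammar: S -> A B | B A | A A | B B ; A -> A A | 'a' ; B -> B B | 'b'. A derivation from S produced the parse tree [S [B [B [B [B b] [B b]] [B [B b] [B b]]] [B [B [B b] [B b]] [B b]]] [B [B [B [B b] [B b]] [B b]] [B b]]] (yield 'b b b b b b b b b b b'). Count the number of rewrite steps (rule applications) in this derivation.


Every bracketed nonterminal node [X ...] in the tree is produced by exactly one rule application.
Reading the tree off as a leftmost derivation:
  Step 1: S  =>  B B   (applied S -> B B)
  Step 2: B B  =>  B B B   (applied B -> B B)
  Step 3: B B B  =>  B B B B   (applied B -> B B)
  Step 4: B B B B  =>  B B B B B   (applied B -> B B)
  Step 5: B B B B B  =>  b B B B B   (applied B -> b)
  Step 6: b B B B B  =>  b b B B B   (applied B -> b)
  Step 7: b b B B B  =>  b b B B B B   (applied B -> B B)
  Step 8: b b B B B B  =>  b b b B B B   (applied B -> b)
  Step 9: b b b B B B  =>  b b b b B B   (applied B -> b)
  Step 10: b b b b B B  =>  b b b b B B B   (applied B -> B B)
  Step 11: b b b b B B B  =>  b b b b B B B B   (applied B -> B B)
  Step 12: b b b b B B B B  =>  b b b b b B B B   (applied B -> b)
  Step 13: b b b b b B B B  =>  b b b b b b B B   (applied B -> b)
  Step 14: b b b b b b B B  =>  b b b b b b b B   (applied B -> b)
  Step 15: b b b b b b b B  =>  b b b b b b b B B   (applied B -> B B)
  Step 16: b b b b b b b B B  =>  b b b b b b b B B B   (applied B -> B B)
  Step 17: b b b b b b b B B B  =>  b b b b b b b B B B B   (applied B -> B B)
  Step 18: b b b b b b b B B B B  =>  b b b b b b b b B B B   (applied B -> b)
  Step 19: b b b b b b b b B B B  =>  b b b b b b b b b B B   (applied B -> b)
  Step 20: b b b b b b b b b B B  =>  b b b b b b b b b b B   (applied B -> b)
  Step 21: b b b b b b b b b b B  =>  b b b b b b b b b b b   (applied B -> b)
Final yield: b b b b b b b b b b b
Total rewrite steps: 21

21


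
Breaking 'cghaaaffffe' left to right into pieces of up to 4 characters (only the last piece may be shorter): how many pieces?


'cghaaaffffe' has 11 characters.
Chunking with max size 4:
  Chunk 1: 'cgha' (positions 0-3)
  Chunk 2: 'aaff' (positions 4-7)
  Chunk 3: 'ffe' (positions 8-10)
Total chunks: ceil(11 / 4) = 3

3


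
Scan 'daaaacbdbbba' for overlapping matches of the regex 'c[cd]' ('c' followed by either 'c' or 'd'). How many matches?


Pattern: c[cd] means 'c' followed by either 'c' or 'd'.
Scanning 'daaaacbdbbba' position-by-position:
  Pos 0: window 'da' -> no
  Pos 1: window 'aa' -> no
  Pos 2: window 'aa' -> no
  Pos 3: window 'aa' -> no
  Pos 4: window 'ac' -> no
  Pos 5: window 'cb' -> no
  Pos 6: window 'bd' -> no
  Pos 7: window 'db' -> no
  Pos 8: window 'bb' -> no
  Pos 9: window 'bb' -> no
  Pos 10: window 'ba' -> no
  Pos 11: window 'a' -> no
Total matches: 0

0


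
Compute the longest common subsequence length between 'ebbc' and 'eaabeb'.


DP table for LCS of 'ebbc' and 'eaabeb':
       e  a  a  b  e  b
    0  0  0  0  0  0  0
  e 0  1  1  1  1  1  1
  b 0  1  1  1  2  2  2
  b 0  1  1  1  2  2  3
  c 0  1  1  1  2  2  3
LCS: 'ebb'
LCS length = 3

3


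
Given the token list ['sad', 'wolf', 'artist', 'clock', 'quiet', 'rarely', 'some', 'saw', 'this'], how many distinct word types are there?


Listing all tokens and tracking unique types:
  Token 1: 'sad' -> NEW (unique so far: 1)
  Token 2: 'wolf' -> NEW (unique so far: 2)
  Token 3: 'artist' -> NEW (unique so far: 3)
  Token 4: 'clock' -> NEW (unique so far: 4)
  Token 5: 'quiet' -> NEW (unique so far: 5)
  Token 6: 'rarely' -> NEW (unique so far: 6)
  Token 7: 'some' -> NEW (unique so far: 7)
  Token 8: 'saw' -> NEW (unique so far: 8)
  Token 9: 'this' -> NEW (unique so far: 9)
Unique types: ('artist', 'clock', 'quiet', 'rarely', 'sad', 'saw', 'some', 'this', 'wolf')
Vocabulary size: 9

9


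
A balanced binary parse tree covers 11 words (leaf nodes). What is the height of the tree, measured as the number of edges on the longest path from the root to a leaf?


In a balanced binary tree with n leaves the deepest leaf is ceil(log2(n)) edges below the root.
log2(11) = 3.4594
ceil(3.4594) = 4
height (edges) = 4

4


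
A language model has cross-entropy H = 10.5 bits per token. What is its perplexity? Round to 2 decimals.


Perplexity formula: PP = 2^H
H = 10.5
PP = 2^10.5
Decompose: 2^10.5 = 2^10 * 2^0.5 = 2^10 * sqrt(2)
2^10 = 1024, sqrt(2) ~ 1.4142136
PP ~ 1024 * 1.4142136 = 1448.1547264
Rounded to 2 decimals: 1448.15

1448.15


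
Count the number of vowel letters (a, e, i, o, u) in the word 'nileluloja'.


Scanning each character of 'nileluloja':
  Position 1: 'n' -> consonant (running count: 0)
  Position 2: 'i' -> vowel (running count: 1)
  Position 3: 'l' -> consonant (running count: 1)
  Position 4: 'e' -> vowel (running count: 2)
  Position 5: 'l' -> consonant (running count: 2)
  Position 6: 'u' -> vowel (running count: 3)
  Position 7: 'l' -> consonant (running count: 3)
  Position 8: 'o' -> vowel (running count: 4)
  Position 9: 'j' -> consonant (running count: 4)
  Position 10: 'a' -> vowel (running count: 5)
Total vowels: 5

5


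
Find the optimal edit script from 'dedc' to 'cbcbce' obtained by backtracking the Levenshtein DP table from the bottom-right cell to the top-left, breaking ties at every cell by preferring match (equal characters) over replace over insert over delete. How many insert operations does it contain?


Edit distance = 5. Backtracking from cell (4, 6) with preference match > replace > insert > delete,
then listing the resulting alignment 'dedc' -> 'cbcbce' left to right:
  Step 1: insert 'c' [insertion #1]
  Step 2: replace d->b
  Step 3: replace e->c
  Step 4: replace d->b
  Step 5: keep 'c'
  Step 6: insert 'e' [insertion #2]
Total insertions: 2

2


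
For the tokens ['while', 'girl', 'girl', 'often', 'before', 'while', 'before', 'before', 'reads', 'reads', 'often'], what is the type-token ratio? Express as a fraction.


Tokens: 11
Unique types: ('before', 'girl', 'often', 'reads', 'while') = 5
TTR = 5/11
Already in lowest terms.

5/11


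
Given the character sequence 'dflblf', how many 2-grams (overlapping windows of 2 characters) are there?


String 'dflblf' has length L = 6.
Number of overlapping n-grams = L - n + 1
Substituting: 6 - 2 + 1 = 5

5


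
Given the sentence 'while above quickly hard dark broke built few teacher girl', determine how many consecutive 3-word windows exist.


Word trigrams from [10] words:
  Trigram 1: (while above quickly)
  Trigram 2: (above quickly hard)
  Trigram 3: (quickly hard dark)
  Trigram 4: (hard dark broke)
  Trigram 5: (dark broke built)
  Trigram 6: (broke built few)
  Trigram 7: (built few teacher)
  Trigram 8: (few teacher girl)
Total word trigrams: 10 - 2 = 8

8


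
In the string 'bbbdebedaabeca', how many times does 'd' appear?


Scanning 'bbbdebedaabeca' for 'd':
  Position 3: 'd' -> MATCH (count: 1)
  Position 7: 'd' -> MATCH (count: 2)
Total occurrences of 'd': 2

2


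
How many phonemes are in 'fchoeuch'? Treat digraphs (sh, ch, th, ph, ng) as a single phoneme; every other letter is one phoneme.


Parsing 'fchoeuch' greedily, digraphs first:
  'f' -> consonant phoneme (phonemes so far: 1)
  'ch' -> digraph (1 consonant phoneme) (phonemes so far: 2)
  'o' -> vowel phoneme (phonemes so far: 3)
  'e' -> vowel phoneme (phonemes so far: 4)
  'u' -> vowel phoneme (phonemes so far: 5)
  'ch' -> digraph (1 consonant phoneme) (phonemes so far: 6)
Total phonemes: 6

6


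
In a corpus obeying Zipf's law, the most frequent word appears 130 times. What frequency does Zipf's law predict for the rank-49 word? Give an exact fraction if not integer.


Zipf's law: freq(rank) = f1 / rank
f1 = 130, rank = 49
freq = 130 / 49
GCD(130, 49) = 1
Simplified: 130/49

130/49


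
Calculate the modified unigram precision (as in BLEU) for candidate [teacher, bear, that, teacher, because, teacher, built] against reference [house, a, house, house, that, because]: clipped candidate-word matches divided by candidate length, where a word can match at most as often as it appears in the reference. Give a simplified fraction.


Reference word counts: {'a': 1, 'because': 1, 'house': 3, 'that': 1}
Checking each candidate word (with clipping):
  'teacher' -> not in reference -> no match (matches: 0)
  'bear' -> not in reference -> no match (matches: 0)
  'that' -> in reference (ref count 1, used 1/1) -> match (matches: 1)
  'teacher' -> not in reference -> no match (matches: 1)
  'because' -> in reference (ref count 1, used 1/1) -> match (matches: 2)
  'teacher' -> not in reference -> no match (matches: 2)
  'built' -> not in reference -> no match (matches: 2)
Clipped matches: 2, Candidate length: 7
Precision = 2/7

2/7


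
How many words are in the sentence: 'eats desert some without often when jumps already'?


Counting words by splitting on spaces:
  Word 1: 'eats'
  Word 2: 'desert'
  Word 3: 'some'
  Word 4: 'without'
  Word 5: 'often'
  Word 6: 'when'
  Word 7: 'jumps'
  Word 8: 'already'
Total words: 8

8


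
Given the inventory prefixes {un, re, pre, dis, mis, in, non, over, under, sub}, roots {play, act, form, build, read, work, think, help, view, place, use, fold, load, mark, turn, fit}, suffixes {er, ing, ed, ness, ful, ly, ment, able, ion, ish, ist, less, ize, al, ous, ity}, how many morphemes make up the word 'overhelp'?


Segmenting 'overhelp' against the inventory:
  'over' -> prefix (morpheme 1)
  'help' -> root (morpheme 2)
Total morphemes: 2

2


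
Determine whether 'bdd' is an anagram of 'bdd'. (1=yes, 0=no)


Sort characters of 'bdd': 'bdd'
Sort characters of 'bdd': 'bdd'
Sorted forms match -> they ARE anagrams
Result: 1

1


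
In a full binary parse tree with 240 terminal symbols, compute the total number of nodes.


Leaf nodes (terminals): 240
Internal nodes = n - 1 = 240 - 1 = 239
Total = leaves + internal = 240 + 239 = 479

479


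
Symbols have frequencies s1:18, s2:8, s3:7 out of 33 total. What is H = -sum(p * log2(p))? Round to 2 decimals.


Computing entropy H = -sum(p_i * log2(p_i)):
  s1: p = 18/33 = 0.5455, -p*log2(p) = 0.4770
  s2: p = 8/33 = 0.2424, -p*log2(p) = 0.4956
  s3: p = 7/33 = 0.2121, -p*log2(p) = 0.4745
H = sum of terms = 1.4471
Rounded to 2 decimals: 1.45

1.45


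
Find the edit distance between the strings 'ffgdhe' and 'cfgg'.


Building DP table for s1='ffgdhe' (len 6) and s2='cfgg' (len 4):
       c  f  g  g
    0  1  2  3  4
  f 1  1  1  2  3
  f 2  2  1  2  3
  g 3  3  2  1  2
  d 4  4  3  2  2
  h 5  5  4  3  3
  e 6  6  5  4  4
Edit distance = dp[6][4] = 4

4


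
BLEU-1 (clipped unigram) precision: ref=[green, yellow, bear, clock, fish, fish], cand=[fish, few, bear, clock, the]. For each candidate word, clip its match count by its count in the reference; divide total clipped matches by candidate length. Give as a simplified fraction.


Reference word counts: {'bear': 1, 'clock': 1, 'fish': 2, 'green': 1, 'yellow': 1}
Checking each candidate word (with clipping):
  'fish' -> in reference (ref count 2, used 1/2) -> match (matches: 1)
  'few' -> not in reference -> no match (matches: 1)
  'bear' -> in reference (ref count 1, used 1/1) -> match (matches: 2)
  'clock' -> in reference (ref count 1, used 1/1) -> match (matches: 3)
  'the' -> not in reference -> no match (matches: 3)
Clipped matches: 3, Candidate length: 5
Precision = 3/5

3/5


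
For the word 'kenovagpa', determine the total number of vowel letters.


Scanning each character of 'kenovagpa':
  Position 1: 'k' -> consonant (running count: 0)
  Position 2: 'e' -> vowel (running count: 1)
  Position 3: 'n' -> consonant (running count: 1)
  Position 4: 'o' -> vowel (running count: 2)
  Position 5: 'v' -> consonant (running count: 2)
  Position 6: 'a' -> vowel (running count: 3)
  Position 7: 'g' -> consonant (running count: 3)
  Position 8: 'p' -> consonant (running count: 3)
  Position 9: 'a' -> vowel (running count: 4)
Total vowels: 4

4


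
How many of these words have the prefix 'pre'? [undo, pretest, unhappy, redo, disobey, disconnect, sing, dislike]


Checking each word for prefix 'pre':
  'undo' -> no (count: 0)
  'pretest' -> YES, starts with 'pre' (count: 1)
  'unhappy' -> no (count: 1)
  'redo' -> no (count: 1)
  'disobey' -> no (count: 1)
  'disconnect' -> no (count: 1)
  'sing' -> no (count: 1)
  'dislike' -> no (count: 1)
Total with prefix 'pre': 1

1


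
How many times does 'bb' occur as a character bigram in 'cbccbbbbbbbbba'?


Scanning 'cbccbbbbbbbbba' for bigram 'bb':
  Position 0: 'cb' -> no
  Position 1: 'bc' -> no
  Position 2: 'cc' -> no
  Position 3: 'cb' -> no
  Position 4: 'bb' -> MATCH
  Position 5: 'bb' -> MATCH
  Position 6: 'bb' -> MATCH
  Position 7: 'bb' -> MATCH
  Position 8: 'bb' -> MATCH
  Position 9: 'bb' -> MATCH
  Position 10: 'bb' -> MATCH
  Position 11: 'bb' -> MATCH
  Position 12: 'ba' -> no
Total matches: 8

8


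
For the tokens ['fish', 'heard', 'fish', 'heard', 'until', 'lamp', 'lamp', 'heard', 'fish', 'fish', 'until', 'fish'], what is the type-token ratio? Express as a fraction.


Tokens: 12
Unique types: ('fish', 'heard', 'lamp', 'until') = 4
TTR = 4/12
Simplify: divide both by 4 -> 1/3
TTR = 1/3

1/3


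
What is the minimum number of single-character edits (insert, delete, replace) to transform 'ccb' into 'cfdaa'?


Building DP table for s1='ccb' (len 3) and s2='cfdaa' (len 5):
       c  f  d  a  a
    0  1  2  3  4  5
  c 1  0  1  2  3  4
  c 2  1  1  2  3  4
  b 3  2  2  2  3  4
Edit distance = dp[3][5] = 4

4


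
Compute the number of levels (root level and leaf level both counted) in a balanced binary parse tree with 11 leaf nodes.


In a balanced binary tree with n leaves the deepest leaf is ceil(log2(n)) edges below the root,
so counting node levels inclusive of root and leaves gives ceil(log2(n)) + 1 levels.
log2(11) = 3.4594
ceil(3.4594) = 4
levels = 4 + 1 = 5

5


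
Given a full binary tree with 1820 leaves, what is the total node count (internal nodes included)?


Leaf nodes (terminals): 1820
Internal nodes = n - 1 = 1820 - 1 = 1819
Total = leaves + internal = 1820 + 1819 = 3639

3639


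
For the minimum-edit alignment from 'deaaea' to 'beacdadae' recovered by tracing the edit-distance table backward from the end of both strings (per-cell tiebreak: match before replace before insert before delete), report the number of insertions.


Edit distance = 5. Backtracking from cell (6, 9) with preference match > replace > insert > delete,
then listing the resulting alignment 'deaaea' -> 'beacdadae' left to right:
  Step 1: replace d->b
  Step 2: keep 'e'
  Step 3: keep 'a'
  Step 4: insert 'c' [insertion #1]
  Step 5: insert 'd' [insertion #2]
  Step 6: keep 'a'
  Step 7: replace e->d
  Step 8: keep 'a'
  Step 9: insert 'e' [insertion #3]
Total insertions: 3

3


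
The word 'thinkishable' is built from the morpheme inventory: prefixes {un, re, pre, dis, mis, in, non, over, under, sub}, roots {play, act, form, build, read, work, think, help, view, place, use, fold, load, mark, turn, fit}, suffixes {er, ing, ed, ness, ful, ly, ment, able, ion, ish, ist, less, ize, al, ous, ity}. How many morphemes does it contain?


Segmenting 'thinkishable' against the inventory:
  'think' -> root (morpheme 1)
  'ish' -> suffix (morpheme 2)
  'able' -> suffix (morpheme 3)
Total morphemes: 3

3


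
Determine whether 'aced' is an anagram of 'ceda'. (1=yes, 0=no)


Sort characters of 'aced': 'acde'
Sort characters of 'ceda': 'acde'
Sorted forms match -> they ARE anagrams
Result: 1

1


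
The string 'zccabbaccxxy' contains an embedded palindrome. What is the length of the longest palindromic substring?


Scanning 'zccabbaccxxy' for palindromic substrings.
Substring at positions 1-8: 'ccabbacc'.
Check: reverse('ccabbacc') = 'ccabbacc' -> palindrome confirmed.
Neighbouring characters ('z' / 'x') break symmetry, so it cannot extend further.
No longer palindromic substring exists; longest length = 8

8


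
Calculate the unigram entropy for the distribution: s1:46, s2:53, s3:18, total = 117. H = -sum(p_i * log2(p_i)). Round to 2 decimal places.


Computing entropy H = -sum(p_i * log2(p_i)):
  s1: p = 46/117 = 0.3932, -p*log2(p) = 0.5295
  s2: p = 53/117 = 0.4530, -p*log2(p) = 0.5175
  s3: p = 18/117 = 0.1538, -p*log2(p) = 0.4155
H = sum of terms = 1.4625
Rounded to 2 decimals: 1.46

1.46


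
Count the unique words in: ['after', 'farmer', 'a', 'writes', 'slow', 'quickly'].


Listing all tokens and tracking unique types:
  Token 1: 'after' -> NEW (unique so far: 1)
  Token 2: 'farmer' -> NEW (unique so far: 2)
  Token 3: 'a' -> NEW (unique so far: 3)
  Token 4: 'writes' -> NEW (unique so far: 4)
  Token 5: 'slow' -> NEW (unique so far: 5)
  Token 6: 'quickly' -> NEW (unique so far: 6)
Unique types: ('a', 'after', 'farmer', 'quickly', 'slow', 'writes')
Vocabulary size: 6

6


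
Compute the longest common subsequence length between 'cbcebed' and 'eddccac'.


DP table for LCS of 'cbcebed' and 'eddccac':
       e  d  d  c  c  a  c
    0  0  0  0  0  0  0  0
  c 0  0  0  0  1  1  1  1
  b 0  0  0  0  1  1  1  1
  c 0  0  0  0  1  2  2  2
  e 0  1  1  1  1  2  2  2
  b 0  1  1  1  1  2  2  2
  e 0  1  1  1  1  2  2  2
  d 0  1  2  2  2  2  2  2
LCS: 'cc'
LCS length = 2

2


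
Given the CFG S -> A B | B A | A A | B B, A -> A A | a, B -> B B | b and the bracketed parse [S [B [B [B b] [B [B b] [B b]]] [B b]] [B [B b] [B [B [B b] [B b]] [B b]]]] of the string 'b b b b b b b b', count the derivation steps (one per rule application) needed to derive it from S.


Every bracketed nonterminal node [X ...] in the tree is produced by exactly one rule application.
Reading the tree off as a leftmost derivation:
  Step 1: S  =>  B B   (applied S -> B B)
  Step 2: B B  =>  B B B   (applied B -> B B)
  Step 3: B B B  =>  B B B B   (applied B -> B B)
  Step 4: B B B B  =>  b B B B   (applied B -> b)
  Step 5: b B B B  =>  b B B B B   (applied B -> B B)
  Step 6: b B B B B  =>  b b B B B   (applied B -> b)
  Step 7: b b B B B  =>  b b b B B   (applied B -> b)
  Step 8: b b b B B  =>  b b b b B   (applied B -> b)
  Step 9: b b b b B  =>  b b b b B B   (applied B -> B B)
  Step 10: b b b b B B  =>  b b b b b B   (applied B -> b)
  Step 11: b b b b b B  =>  b b b b b B B   (applied B -> B B)
  Step 12: b b b b b B B  =>  b b b b b B B B   (applied B -> B B)
  Step 13: b b b b b B B B  =>  b b b b b b B B   (applied B -> b)
  Step 14: b b b b b b B B  =>  b b b b b b b B   (applied B -> b)
  Step 15: b b b b b b b B  =>  b b b b b b b b   (applied B -> b)
Final yield: b b b b b b b b
Total rewrite steps: 15

15


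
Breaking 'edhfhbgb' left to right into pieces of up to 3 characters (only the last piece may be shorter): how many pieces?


'edhfhbgb' has 8 characters.
Chunking with max size 3:
  Chunk 1: 'edh' (positions 0-2)
  Chunk 2: 'fhb' (positions 3-5)
  Chunk 3: 'gb' (positions 6-7)
Total chunks: ceil(8 / 3) = 3

3


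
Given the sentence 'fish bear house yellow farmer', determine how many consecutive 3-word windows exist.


Word trigrams from [5] words:
  Trigram 1: (fish bear house)
  Trigram 2: (bear house yellow)
  Trigram 3: (house yellow farmer)
Total word trigrams: 5 - 2 = 3

3


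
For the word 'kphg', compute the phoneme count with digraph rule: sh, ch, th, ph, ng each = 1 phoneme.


Parsing 'kphg' greedily, digraphs first:
  'k' -> consonant phoneme (phonemes so far: 1)
  'ph' -> digraph (1 consonant phoneme) (phonemes so far: 2)
  'g' -> consonant phoneme (phonemes so far: 3)
Total phonemes: 3

3


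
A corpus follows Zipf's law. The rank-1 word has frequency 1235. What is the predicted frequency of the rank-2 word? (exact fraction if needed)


Zipf's law: freq(rank) = f1 / rank
f1 = 1235, rank = 2
freq = 1235 / 2
GCD(1235, 2) = 1
Simplified: 1235/2

1235/2


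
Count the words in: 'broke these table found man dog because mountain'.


Counting words by splitting on spaces:
  Word 1: 'broke'
  Word 2: 'these'
  Word 3: 'table'
  Word 4: 'found'
  Word 5: 'man'
  Word 6: 'dog'
  Word 7: 'because'
  Word 8: 'mountain'
Total words: 8

8


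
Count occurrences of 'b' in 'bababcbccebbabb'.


Scanning 'bababcbccebbabb' for 'b':
  Position 0: 'b' -> MATCH (count: 1)
  Position 2: 'b' -> MATCH (count: 2)
  Position 4: 'b' -> MATCH (count: 3)
  Position 6: 'b' -> MATCH (count: 4)
  Position 10: 'b' -> MATCH (count: 5)
  Position 11: 'b' -> MATCH (count: 6)
  Position 13: 'b' -> MATCH (count: 7)
  Position 14: 'b' -> MATCH (count: 8)
Total occurrences of 'b': 8

8


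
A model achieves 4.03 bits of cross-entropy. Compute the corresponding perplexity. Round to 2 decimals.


Perplexity formula: PP = 2^H
H = 4.03
PP = 2^4.03
Decompose: 2^4.03 = 2^4 * 2^0.03
2^4 = 16, 2^0.03 ~ 1.0210121
PP ~ 16 * 1.0210121 = 16.3361936
Rounded to 2 decimals: 16.34

16.34


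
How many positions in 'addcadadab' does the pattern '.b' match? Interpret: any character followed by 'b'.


Pattern: .b means any character followed by 'b'.
Scanning 'addcadadab' position-by-position:
  Pos 0: window 'ad' -> no
  Pos 1: window 'dd' -> no
  Pos 2: window 'dc' -> no
  Pos 3: window 'ca' -> no
  Pos 4: window 'ad' -> no
  Pos 5: window 'da' -> no
  Pos 6: window 'ad' -> no
  Pos 7: window 'da' -> no
  Pos 8: window 'ab' -> MATCH
  Pos 9: window 'b' -> no
Total matches: 1

1


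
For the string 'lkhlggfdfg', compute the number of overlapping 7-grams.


String 'lkhlggfdfg' has length L = 10.
Number of overlapping n-grams = L - n + 1
Substituting: 10 - 7 + 1 = 4

4


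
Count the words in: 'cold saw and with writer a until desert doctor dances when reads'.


Counting words by splitting on spaces:
  Word 1: 'cold'
  Word 2: 'saw'
  Word 3: 'and'
  Word 4: 'with'
  Word 5: 'writer'
  Word 6: 'a'
  Word 7: 'until'
  Word 8: 'desert'
  Word 9: 'doctor'
  Word 10: 'dances'
  Word 11: 'when'
  Word 12: 'reads'
Total words: 12

12


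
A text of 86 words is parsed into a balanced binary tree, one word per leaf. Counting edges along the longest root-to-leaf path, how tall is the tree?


In a balanced binary tree with n leaves the deepest leaf is ceil(log2(n)) edges below the root.
log2(86) = 6.4263
ceil(6.4263) = 7
height (edges) = 7

7


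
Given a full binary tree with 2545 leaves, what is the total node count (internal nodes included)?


Leaf nodes (terminals): 2545
Internal nodes = n - 1 = 2545 - 1 = 2544
Total = leaves + internal = 2545 + 2544 = 5089

5089


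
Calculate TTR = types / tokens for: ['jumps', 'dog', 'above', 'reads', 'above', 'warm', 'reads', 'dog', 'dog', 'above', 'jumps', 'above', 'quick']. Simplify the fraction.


Tokens: 13
Unique types: ('above', 'dog', 'jumps', 'quick', 'reads', 'warm') = 6
TTR = 6/13
Already in lowest terms.

6/13


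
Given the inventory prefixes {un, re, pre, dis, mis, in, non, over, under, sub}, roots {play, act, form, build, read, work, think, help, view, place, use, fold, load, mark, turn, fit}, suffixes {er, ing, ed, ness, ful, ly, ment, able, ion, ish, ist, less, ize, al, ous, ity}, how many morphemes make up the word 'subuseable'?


Segmenting 'subuseable' against the inventory:
  'sub' -> prefix (morpheme 1)
  'use' -> root (morpheme 2)
  'able' -> suffix (morpheme 3)
Total morphemes: 3

3


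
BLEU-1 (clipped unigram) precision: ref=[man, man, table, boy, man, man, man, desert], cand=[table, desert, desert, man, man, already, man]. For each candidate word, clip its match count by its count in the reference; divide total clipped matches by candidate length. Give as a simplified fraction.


Reference word counts: {'boy': 1, 'desert': 1, 'man': 5, 'table': 1}
Checking each candidate word (with clipping):
  'table' -> in reference (ref count 1, used 1/1) -> match (matches: 1)
  'desert' -> in reference (ref count 1, used 1/1) -> match (matches: 2)
  'desert' -> ref count 1 already used up (1/1) -> clipped, no match (matches: 2)
  'man' -> in reference (ref count 5, used 1/5) -> match (matches: 3)
  'man' -> in reference (ref count 5, used 2/5) -> match (matches: 4)
  'already' -> not in reference -> no match (matches: 4)
  'man' -> in reference (ref count 5, used 3/5) -> match (matches: 5)
Clipped matches: 5, Candidate length: 7
Precision = 5/7

5/7


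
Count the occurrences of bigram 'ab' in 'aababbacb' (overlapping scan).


Scanning 'aababbacb' for bigram 'ab':
  Position 0: 'aa' -> no
  Position 1: 'ab' -> MATCH
  Position 2: 'ba' -> no
  Position 3: 'ab' -> MATCH
  Position 4: 'bb' -> no
  Position 5: 'ba' -> no
  Position 6: 'ac' -> no
  Position 7: 'cb' -> no
Total matches: 2

2


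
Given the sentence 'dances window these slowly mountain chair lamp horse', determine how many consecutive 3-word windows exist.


Word trigrams from [8] words:
  Trigram 1: (dances window these)
  Trigram 2: (window these slowly)
  Trigram 3: (these slowly mountain)
  Trigram 4: (slowly mountain chair)
  Trigram 5: (mountain chair lamp)
  Trigram 6: (chair lamp horse)
Total word trigrams: 8 - 2 = 6

6


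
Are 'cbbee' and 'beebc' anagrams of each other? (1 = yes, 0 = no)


Sort characters of 'cbbee': 'bbcee'
Sort characters of 'beebc': 'bbcee'
Sorted forms match -> they ARE anagrams
Result: 1

1


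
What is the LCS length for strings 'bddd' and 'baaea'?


DP table for LCS of 'bddd' and 'baaea':
       b  a  a  e  a
    0  0  0  0  0  0
  b 0  1  1  1  1  1
  d 0  1  1  1  1  1
  d 0  1  1  1  1  1
  d 0  1  1  1  1  1
LCS: 'b'
LCS length = 1

1


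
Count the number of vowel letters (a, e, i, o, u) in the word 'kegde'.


Scanning each character of 'kegde':
  Position 1: 'k' -> consonant (running count: 0)
  Position 2: 'e' -> vowel (running count: 1)
  Position 3: 'g' -> consonant (running count: 1)
  Position 4: 'd' -> consonant (running count: 1)
  Position 5: 'e' -> vowel (running count: 2)
Total vowels: 2

2


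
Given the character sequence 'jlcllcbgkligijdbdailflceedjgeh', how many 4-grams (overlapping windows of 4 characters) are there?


String 'jlcllcbgkligijdbdailflceedjgeh' has length L = 30.
Number of overlapping n-grams = L - n + 1
Substituting: 30 - 4 + 1 = 27

27


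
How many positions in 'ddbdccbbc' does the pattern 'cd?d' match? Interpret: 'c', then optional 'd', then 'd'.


Pattern: cd?d means 'c', then optional 'd', then 'd'.
Scanning 'ddbdccbbc' position-by-position:
  Pos 0: window 'ddb' -> no
  Pos 1: window 'dbd' -> no
  Pos 2: window 'bdc' -> no
  Pos 3: window 'dcc' -> no
  Pos 4: window 'ccb' -> no
  Pos 5: window 'cbb' -> no
  Pos 6: window 'bbc' -> no
  Pos 7: window 'bc' -> no
  Pos 8: window 'c' -> no
Total matches: 0

0


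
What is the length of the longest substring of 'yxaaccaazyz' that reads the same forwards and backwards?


Scanning 'yxaaccaazyz' for palindromic substrings.
Substring at positions 2-7: 'aaccaa'.
Check: reverse('aaccaa') = 'aaccaa' -> palindrome confirmed.
Neighbouring characters ('x' / 'z') break symmetry, so it cannot extend further.
No longer palindromic substring exists; longest length = 6

6


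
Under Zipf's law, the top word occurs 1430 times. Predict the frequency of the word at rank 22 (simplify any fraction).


Zipf's law: freq(rank) = f1 / rank
f1 = 1430, rank = 22
freq = 1430 / 22
= 65

65


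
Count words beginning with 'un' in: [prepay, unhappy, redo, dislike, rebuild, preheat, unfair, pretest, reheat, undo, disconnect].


Checking each word for prefix 'un':
  'prepay' -> no (count: 0)
  'unhappy' -> YES, starts with 'un' (count: 1)
  'redo' -> no (count: 1)
  'dislike' -> no (count: 1)
  'rebuild' -> no (count: 1)
  'preheat' -> no (count: 1)
  'unfair' -> YES, starts with 'un' (count: 2)
  'pretest' -> no (count: 2)
  'reheat' -> no (count: 2)
  'undo' -> YES, starts with 'un' (count: 3)
  'disconnect' -> no (count: 3)
Total with prefix 'un': 3

3


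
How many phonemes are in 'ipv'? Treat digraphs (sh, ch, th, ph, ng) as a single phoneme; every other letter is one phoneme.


Parsing 'ipv' greedily, digraphs first:
  'i' -> vowel phoneme (phonemes so far: 1)
  'p' -> consonant phoneme (phonemes so far: 2)
  'v' -> consonant phoneme (phonemes so far: 3)
Total phonemes: 3

3


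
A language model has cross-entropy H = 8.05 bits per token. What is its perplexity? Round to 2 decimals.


Perplexity formula: PP = 2^H
H = 8.05
PP = 2^8.05
Decompose: 2^8.05 = 2^8 * 2^0.05
2^8 = 256, 2^0.05 ~ 1.0352649
PP ~ 256 * 1.0352649 = 265.0278144
Rounded to 2 decimals: 265.03

265.03


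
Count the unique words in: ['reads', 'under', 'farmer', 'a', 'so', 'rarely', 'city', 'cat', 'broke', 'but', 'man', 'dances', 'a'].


Listing all tokens and tracking unique types:
  Token 1: 'reads' -> NEW (unique so far: 1)
  Token 2: 'under' -> NEW (unique so far: 2)
  Token 3: 'farmer' -> NEW (unique so far: 3)
  Token 4: 'a' -> NEW (unique so far: 4)
  Token 5: 'so' -> NEW (unique so far: 5)
  Token 6: 'rarely' -> NEW (unique so far: 6)
  Token 7: 'city' -> NEW (unique so far: 7)
  Token 8: 'cat' -> NEW (unique so far: 8)
  Token 9: 'broke' -> NEW (unique so far: 9)
  Token 10: 'but' -> NEW (unique so far: 10)
  Token 11: 'man' -> NEW (unique so far: 11)
  Token 12: 'dances' -> NEW (unique so far: 12)
  Token 13: 'a' -> duplicate (unique so far: 12)
Unique types: ('a', 'broke', 'but', 'cat', 'city', 'dances', 'farmer', 'man', 'rarely', 'reads', 'so', 'under')
Vocabulary size: 12

12


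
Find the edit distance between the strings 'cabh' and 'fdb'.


Building DP table for s1='cabh' (len 4) and s2='fdb' (len 3):
       f  d  b
    0  1  2  3
  c 1  1  2  3
  a 2  2  2  3
  b 3  3  3  2
  h 4  4  4  3
Edit distance = dp[4][3] = 3

3


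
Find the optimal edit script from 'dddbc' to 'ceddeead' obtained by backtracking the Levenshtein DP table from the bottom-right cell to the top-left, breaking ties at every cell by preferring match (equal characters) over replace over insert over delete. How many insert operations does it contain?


Edit distance = 6. Backtracking from cell (5, 8) with preference match > replace > insert > delete,
then listing the resulting alignment 'dddbc' -> 'ceddeead' left to right:
  Step 1: insert 'c' [insertion #1]
  Step 2: insert 'e' [insertion #2]
  Step 3: keep 'd'
  Step 4: keep 'd'
  Step 5: insert 'e' [insertion #3]
  Step 6: replace d->e
  Step 7: replace b->a
  Step 8: replace c->d
Total insertions: 3

3


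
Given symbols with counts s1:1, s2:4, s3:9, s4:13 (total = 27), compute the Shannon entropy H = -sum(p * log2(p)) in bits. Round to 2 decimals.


Computing entropy H = -sum(p_i * log2(p_i)):
  s1: p = 1/27 = 0.0370, -p*log2(p) = 0.1761
  s2: p = 4/27 = 0.1481, -p*log2(p) = 0.4081
  s3: p = 9/27 = 0.3333, -p*log2(p) = 0.5283
  s4: p = 13/27 = 0.4815, -p*log2(p) = 0.5077
H = sum of terms = 1.6202
Rounded to 2 decimals: 1.62

1.62


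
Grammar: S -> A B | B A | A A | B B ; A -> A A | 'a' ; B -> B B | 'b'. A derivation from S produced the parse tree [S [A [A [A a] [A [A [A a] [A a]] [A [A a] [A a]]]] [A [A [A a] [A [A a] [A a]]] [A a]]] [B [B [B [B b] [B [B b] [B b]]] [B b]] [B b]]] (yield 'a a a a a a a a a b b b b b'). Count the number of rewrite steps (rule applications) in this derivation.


Every bracketed nonterminal node [X ...] in the tree is produced by exactly one rule application.
Reading the tree off as a leftmost derivation:
  Step 1: S  =>  A B   (applied S -> A B)
  Step 2: A B  =>  A A B   (applied A -> A A)
  Step 3: A A B  =>  A A A B   (applied A -> A A)
  Step 4: A A A B  =>  a A A B   (applied A -> a)
  Step 5: a A A B  =>  a A A A B   (applied A -> A A)
  Step 6: a A A A B  =>  a A A A A B   (applied A -> A A)
  Step 7: a A A A A B  =>  a a A A A B   (applied A -> a)
  Step 8: a a A A A B  =>  a a a A A B   (applied A -> a)
  Step 9: a a a A A B  =>  a a a A A A B   (applied A -> A A)
  Step 10: a a a A A A B  =>  a a a a A A B   (applied A -> a)
  Step 11: a a a a A A B  =>  a a a a a A B   (applied A -> a)
  Step 12: a a a a a A B  =>  a a a a a A A B   (applied A -> A A)
  Step 13: a a a a a A A B  =>  a a a a a A A A B   (applied A -> A A)
  Step 14: a a a a a A A A B  =>  a a a a a a A A B   (applied A -> a)
  Step 15: a a a a a a A A B  =>  a a a a a a A A A B   (applied A -> A A)
  Step 16: a a a a a a A A A B  =>  a a a a a a a A A B   (applied A -> a)
  Step 17: a a a a a a a A A B  =>  a a a a a a a a A B   (applied A -> a)
  Step 18: a a a a a a a a A B  =>  a a a a a a a a a B   (applied A -> a)
  Step 19: a a a a a a a a a B  =>  a a a a a a a a a B B   (applied B -> B B)
  Step 20: a a a a a a a a a B B  =>  a a a a a a a a a B B B   (applied B -> B B)
  Step 21: a a a a a a a a a B B B  =>  a a a a a a a a a B B B B   (applied B -> B B)
  Step 22: a a a a a a a a a B B B B  =>  a a a a a a a a a b B B B   (applied B -> b)
  Step 23: a a a a a a a a a b B B B  =>  a a a a a a a a a b B B B B   (applied B -> B B)
  Step 24: a a a a a a a a a b B B B B  =>  a a a a a a a a a b b B B B   (applied B -> b)
  Step 25: a a a a a a a a a b b B B B  =>  a a a a a a a a a b b b B B   (applied B -> b)
  Step 26: a a a a a a a a a b b b B B  =>  a a a a a a a a a b b b b B   (applied B -> b)
  Step 27: a a a a a a a a a b b b b B  =>  a a a a a a a a a b b b b b   (applied B -> b)
Final yield: a a a a a a a a a b b b b b
Total rewrite steps: 27

27


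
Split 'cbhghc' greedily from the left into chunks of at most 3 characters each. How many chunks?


'cbhghc' has 6 characters.
Chunking with max size 3:
  Chunk 1: 'cbh' (positions 0-2)
  Chunk 2: 'ghc' (positions 3-5)
Total chunks: ceil(6 / 3) = 2

2


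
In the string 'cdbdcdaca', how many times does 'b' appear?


Scanning 'cdbdcdaca' for 'b':
  Position 2: 'b' -> MATCH (count: 1)
Total occurrences of 'b': 1

1


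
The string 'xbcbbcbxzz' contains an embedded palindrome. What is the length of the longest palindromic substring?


Scanning 'xbcbbcbxzz' for palindromic substrings.
Substring at positions 0-7: 'xbcbbcbx'.
Check: reverse('xbcbbcbx') = 'xbcbbcbx' -> palindrome confirmed.
Neighbouring characters ('-' / 'z') break symmetry, so it cannot extend further.
No longer palindromic substring exists; longest length = 8

8


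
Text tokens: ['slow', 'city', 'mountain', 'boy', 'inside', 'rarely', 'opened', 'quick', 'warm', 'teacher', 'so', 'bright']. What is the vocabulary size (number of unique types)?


Listing all tokens and tracking unique types:
  Token 1: 'slow' -> NEW (unique so far: 1)
  Token 2: 'city' -> NEW (unique so far: 2)
  Token 3: 'mountain' -> NEW (unique so far: 3)
  Token 4: 'boy' -> NEW (unique so far: 4)
  Token 5: 'inside' -> NEW (unique so far: 5)
  Token 6: 'rarely' -> NEW (unique so far: 6)
  Token 7: 'opened' -> NEW (unique so far: 7)
  Token 8: 'quick' -> NEW (unique so far: 8)
  Token 9: 'warm' -> NEW (unique so far: 9)
  Token 10: 'teacher' -> NEW (unique so far: 10)
  Token 11: 'so' -> NEW (unique so far: 11)
  Token 12: 'bright' -> NEW (unique so far: 12)
Unique types: ('boy', 'bright', 'city', 'inside', 'mountain', 'opened', 'quick', 'rarely', 'slow', 'so', 'teacher', 'warm')
Vocabulary size: 12

12


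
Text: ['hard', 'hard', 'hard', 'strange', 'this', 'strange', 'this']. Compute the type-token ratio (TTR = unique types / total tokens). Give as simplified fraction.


Tokens: 7
Unique types: ('hard', 'strange', 'this') = 3
TTR = 3/7
Already in lowest terms.

3/7


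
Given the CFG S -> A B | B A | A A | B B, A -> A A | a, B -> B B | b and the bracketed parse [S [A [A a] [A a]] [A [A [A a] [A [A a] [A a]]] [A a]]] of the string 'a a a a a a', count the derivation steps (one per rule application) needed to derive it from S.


Every bracketed nonterminal node [X ...] in the tree is produced by exactly one rule application.
Reading the tree off as a leftmost derivation:
  Step 1: S  =>  A A   (applied S -> A A)
  Step 2: A A  =>  A A A   (applied A -> A A)
  Step 3: A A A  =>  a A A   (applied A -> a)
  Step 4: a A A  =>  a a A   (applied A -> a)
  Step 5: a a A  =>  a a A A   (applied A -> A A)
  Step 6: a a A A  =>  a a A A A   (applied A -> A A)
  Step 7: a a A A A  =>  a a a A A   (applied A -> a)
  Step 8: a a a A A  =>  a a a A A A   (applied A -> A A)
  Step 9: a a a A A A  =>  a a a a A A   (applied A -> a)
  Step 10: a a a a A A  =>  a a a a a A   (applied A -> a)
  Step 11: a a a a a A  =>  a a a a a a   (applied A -> a)
Final yield: a a a a a a
Total rewrite steps: 11

11
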